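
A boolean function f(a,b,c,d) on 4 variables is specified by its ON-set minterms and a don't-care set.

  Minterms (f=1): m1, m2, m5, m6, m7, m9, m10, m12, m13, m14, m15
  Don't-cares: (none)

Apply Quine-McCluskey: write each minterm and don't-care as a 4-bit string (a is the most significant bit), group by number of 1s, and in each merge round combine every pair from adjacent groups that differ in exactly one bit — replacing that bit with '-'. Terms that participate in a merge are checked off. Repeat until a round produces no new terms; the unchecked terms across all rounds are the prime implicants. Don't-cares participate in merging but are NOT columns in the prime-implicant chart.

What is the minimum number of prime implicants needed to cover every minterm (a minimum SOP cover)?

4

size-2^0 implicants → 0001(✓)  0010(✓)  0101(✓)  0110(✓)  0111(✓)  1001(✓)  1010(✓)  1100(✓)  1101(✓)  1110(✓)  1111(✓)
size-2^1 implicants → -001(✓)  -010(✓)  -101(✓)  -110(✓)  -111(✓)  0-01(✓)  0-10(✓)  01-1(✓)  011-(✓)  1-01(✓)  1-10(✓)  11-0(✓)  11-1(✓)  110-(✓)  111-(✓)
size-2^2 implicants → --01  --10  -1-1  -11-  11--
Unchecked terms (primes): --01, --10, -1-1, -11-, 11--
Minterm coverage:
  m1 ⊆ --01 [E]
  m2 ⊆ --10 [E]
  m5 ⊆ --01,-1-1
  m6 ⊆ --10,-11-
  m7 ⊆ -1-1,-11-
  m9 ⊆ --01 [E]
  m10 ⊆ --10 [E]
  m12 ⊆ 11-- [E]
  m13 ⊆ --01,-1-1,11--
  m14 ⊆ --10,-11-,11--
  m15 ⊆ -1-1,-11-,11--
E = {--01, --10, 11--}
Petrick residual → -1-1
Cover = c'd + cd' + bd + ab  |cover|=4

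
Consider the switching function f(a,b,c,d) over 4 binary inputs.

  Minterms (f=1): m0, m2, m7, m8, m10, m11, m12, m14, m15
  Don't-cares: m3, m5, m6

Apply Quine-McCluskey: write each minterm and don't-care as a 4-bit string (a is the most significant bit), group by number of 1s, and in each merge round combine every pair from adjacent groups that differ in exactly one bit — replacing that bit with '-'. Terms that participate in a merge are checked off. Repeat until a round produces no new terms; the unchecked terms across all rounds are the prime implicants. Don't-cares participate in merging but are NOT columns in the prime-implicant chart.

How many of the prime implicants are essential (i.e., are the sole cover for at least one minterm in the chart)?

Round 0: 0000✓ 0010✓ 0011✓ 0101✓ 0110✓ 0111✓ 1000✓ 1010✓ 1011✓ 1100✓ 1110✓ 1111✓
Round 1: -000✓ -010✓ -011✓ -110✓ -111✓ 0-10✓ 0-11✓ 00-0✓ 001-✓ 01-1 011-✓ 1-00✓ 1-10✓ 1-11✓ 10-0✓ 101-✓ 11-0✓ 111-✓
Round 2: --10✓ --11✓ -0-0 -01-✓ -11-✓ 0-1-✓ 1--0 1-1-✓
Round 3: --1-
PIs = {--1-, -0-0, 01-1, 1--0}
Coverage chart:
  m0: -0-0 ←essential
  m2: --1-,-0-0
  m7: --1-,01-1
  m8: -0-0,1--0
  m10: --1-,-0-0,1--0
  m11: --1- ←essential
  m12: 1--0 ←essential
  m14: --1-,1--0
  m15: --1- ←essential
Essential: --1-, -0-0, 1--0

3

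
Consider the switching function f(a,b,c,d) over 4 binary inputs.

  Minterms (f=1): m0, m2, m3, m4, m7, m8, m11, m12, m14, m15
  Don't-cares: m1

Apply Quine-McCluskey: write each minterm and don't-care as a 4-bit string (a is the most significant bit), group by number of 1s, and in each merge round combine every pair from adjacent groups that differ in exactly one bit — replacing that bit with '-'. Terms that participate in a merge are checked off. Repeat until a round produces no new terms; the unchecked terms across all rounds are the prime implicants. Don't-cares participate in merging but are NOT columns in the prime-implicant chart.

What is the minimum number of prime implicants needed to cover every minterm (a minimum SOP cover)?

4

[col 0] 0000*, 0001*, 0010*, 0011*, 0100*, 0111*, 1000*, 1011*, 1100*, 1110*, 1111*
[col 1] -000*, -011*, -100*, -111*, 0-00*, 0-11*, 00-0*, 00-1*, 000-*, 001-*, 1-00*, 1-11*, 11-0, 111-
[col 2] --00, --11, 00--
Prime implicants: --00, --11, 00--, 11-0, 111-
PI chart (minterm → PIs covering it):
  0 | --00,00--
  2 | 00--  (sole → essential)
  3 | --11,00--
  4 | --00  (sole → essential)
  7 | --11  (sole → essential)
  8 | --00  (sole → essential)
  11 | --11  (sole → essential)
  12 | --00,11-0
  14 | 11-0,111-
  15 | --11,111-
Essential prime implicants: --00, --11, 00--
Petrick residual → 11-0
Minimum SOP uses 4 PIs: c'd' + cd + a'b' + abd'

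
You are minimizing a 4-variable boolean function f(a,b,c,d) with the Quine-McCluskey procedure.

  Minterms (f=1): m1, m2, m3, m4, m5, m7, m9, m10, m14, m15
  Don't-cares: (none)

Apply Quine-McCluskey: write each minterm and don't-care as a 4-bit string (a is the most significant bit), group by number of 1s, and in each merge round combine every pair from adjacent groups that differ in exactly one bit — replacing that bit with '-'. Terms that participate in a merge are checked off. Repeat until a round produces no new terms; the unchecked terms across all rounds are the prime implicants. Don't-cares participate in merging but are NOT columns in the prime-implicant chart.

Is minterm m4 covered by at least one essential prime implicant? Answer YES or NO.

size-2^0 implicants → 0001(✓)  0010(✓)  0011(✓)  0100(✓)  0101(✓)  0111(✓)  1001(✓)  1010(✓)  1110(✓)  1111(✓)
size-2^1 implicants → -001  -010  -111  0-01(✓)  0-11(✓)  00-1(✓)  001-  01-1(✓)  010-  1-10  111-
size-2^2 implicants → 0--1
Unchecked terms (primes): -001, -010, -111, 0--1, 001-, 010-, 1-10, 111-
Minterm coverage:
  m1 ⊆ -001,0--1
  m2 ⊆ -010,001-
  m3 ⊆ 0--1,001-
  m4 ⊆ 010- [E]
  m5 ⊆ 0--1,010-
  m7 ⊆ -111,0--1
  m9 ⊆ -001 [E]
  m10 ⊆ -010,1-10
  m14 ⊆ 1-10,111-
  m15 ⊆ -111,111-
E = {-001, 010-}

YES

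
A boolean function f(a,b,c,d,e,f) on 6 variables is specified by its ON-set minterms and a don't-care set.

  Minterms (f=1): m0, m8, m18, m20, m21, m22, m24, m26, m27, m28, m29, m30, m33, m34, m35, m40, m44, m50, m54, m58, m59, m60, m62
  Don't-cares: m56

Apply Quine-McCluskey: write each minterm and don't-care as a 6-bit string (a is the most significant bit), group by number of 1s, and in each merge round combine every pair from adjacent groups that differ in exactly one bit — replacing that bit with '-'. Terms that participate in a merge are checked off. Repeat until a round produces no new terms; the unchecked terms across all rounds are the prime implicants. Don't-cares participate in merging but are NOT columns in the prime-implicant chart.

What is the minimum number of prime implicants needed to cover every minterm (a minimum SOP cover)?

[col 0] 000000*, 001000*, 010010*, 010100*, 010101*, 010110*, 011000*, 011010*, 011011*, 011100*, 011101*, 011110*, 100001*, 100010*, 100011*, 101000*, 101100*, 110010*, 110110*, 111000*, 111010*, 111011*, 111100*, 111110*
[col 1] -01000*, -10010*, -10110*, -11000*, -11010*, -11011*, -11100*, -11110*, 0-1000*, 00-000, 01-010*, 01-100*, 01-101*, 01-110*, 010-10*, 0101-0*, 01010-*, 011-00*, 011-10*, 0110-0*, 01101-*, 0111-0*, 01110-*, 1-0010, 1-1000*, 1-1100*, 1000-1, 10001-, 101-00*, 11-010*, 11-110*, 110-10*, 111-00*, 111-10*, 1110-0*, 11101-*, 1111-0*
[col 2] --1000, -1-010*, -1-110*, -10-10*, -11-00*, -11-10*, -110-0*, -1101-, -111-0*, 01--10*, 01-1-0, 01-10-, 011--0*, 1-1-00, 11--10*, 111--0*
[col 3] -1--10, -11--0
Prime implicants: --1000, -1--10, -11--0, -1101-, 00-000, 01-1-0, 01-10-, 1-0010, 1-1-00, 1000-1, 10001-
PI chart (minterm → PIs covering it):
  0 | 00-000  (sole → essential)
  8 | --1000,00-000
  18 | -1--10  (sole → essential)
  20 | 01-1-0,01-10-
  21 | 01-10-  (sole → essential)
  22 | -1--10,01-1-0
  24 | --1000,-11--0
  26 | -1--10,-11--0,-1101-
  27 | -1101-  (sole → essential)
  28 | -11--0,01-1-0,01-10-
  29 | 01-10-  (sole → essential)
  30 | -1--10,-11--0,01-1-0
  33 | 1000-1  (sole → essential)
  34 | 1-0010,10001-
  35 | 1000-1,10001-
  40 | --1000,1-1-00
  44 | 1-1-00  (sole → essential)
  50 | -1--10,1-0010
  54 | -1--10  (sole → essential)
  58 | -1--10,-11--0,-1101-
  59 | -1101-  (sole → essential)
  60 | -11--0,1-1-00
  62 | -1--10,-11--0
Essential prime implicants: -1--10, -1101-, 00-000, 01-10-, 1-1-00, 1000-1
Petrick residual → --1000, 1-0010
Minimum SOP uses 8 PIs: cd'e'f' + bef' + bcd'e + a'b'd'e'f' + a'bde' + ac'd'ef' + ace'f' + ab'c'd'f

8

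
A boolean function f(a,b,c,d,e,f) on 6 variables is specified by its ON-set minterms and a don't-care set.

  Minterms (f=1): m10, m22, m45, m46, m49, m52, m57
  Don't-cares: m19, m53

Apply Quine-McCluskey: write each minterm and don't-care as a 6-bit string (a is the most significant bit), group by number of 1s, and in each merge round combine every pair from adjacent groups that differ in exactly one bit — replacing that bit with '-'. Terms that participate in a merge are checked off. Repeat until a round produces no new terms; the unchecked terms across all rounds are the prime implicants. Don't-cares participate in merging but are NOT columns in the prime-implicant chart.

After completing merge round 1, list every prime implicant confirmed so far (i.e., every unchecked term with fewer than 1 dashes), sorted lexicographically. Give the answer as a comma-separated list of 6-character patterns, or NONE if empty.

size-2^0 implicants → 001010  010011  010110  101101  101110  110001(✓)  110100(✓)  110101(✓)  111001(✓)
size-2^1 implicants → 11-001  110-01  11010-
Unchecked terms (primes): 001010, 010011, 010110, 101101, 101110, 11-001, 110-01, 11010-

001010, 010011, 010110, 101101, 101110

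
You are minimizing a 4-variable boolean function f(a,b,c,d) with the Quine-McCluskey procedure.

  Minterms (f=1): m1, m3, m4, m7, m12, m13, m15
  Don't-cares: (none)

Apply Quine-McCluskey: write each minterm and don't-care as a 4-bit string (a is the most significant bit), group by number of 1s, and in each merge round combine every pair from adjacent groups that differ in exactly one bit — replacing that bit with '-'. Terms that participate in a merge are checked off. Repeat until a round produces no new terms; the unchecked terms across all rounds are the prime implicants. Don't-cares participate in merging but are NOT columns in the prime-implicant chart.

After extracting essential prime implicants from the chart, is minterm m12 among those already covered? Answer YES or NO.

YES

size-2^0 implicants → 0001(✓)  0011(✓)  0100(✓)  0111(✓)  1100(✓)  1101(✓)  1111(✓)
size-2^1 implicants → -100  -111  0-11  00-1  11-1  110-
Unchecked terms (primes): -100, -111, 0-11, 00-1, 11-1, 110-
Minterm coverage:
  m1 ⊆ 00-1 [E]
  m3 ⊆ 0-11,00-1
  m4 ⊆ -100 [E]
  m7 ⊆ -111,0-11
  m12 ⊆ -100,110-
  m13 ⊆ 11-1,110-
  m15 ⊆ -111,11-1
E = {-100, 00-1}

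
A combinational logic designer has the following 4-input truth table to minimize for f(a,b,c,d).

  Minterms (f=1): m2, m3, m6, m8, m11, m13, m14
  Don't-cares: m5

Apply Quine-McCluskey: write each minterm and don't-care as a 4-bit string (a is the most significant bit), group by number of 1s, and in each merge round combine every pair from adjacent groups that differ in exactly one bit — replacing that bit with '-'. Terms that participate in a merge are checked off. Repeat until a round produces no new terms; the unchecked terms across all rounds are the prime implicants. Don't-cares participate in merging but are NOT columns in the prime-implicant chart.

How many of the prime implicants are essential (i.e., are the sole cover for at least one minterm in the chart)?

size-2^0 implicants → 0010(✓)  0011(✓)  0101(✓)  0110(✓)  1000  1011(✓)  1101(✓)  1110(✓)
size-2^1 implicants → -011  -101  -110  0-10  001-
Unchecked terms (primes): -011, -101, -110, 0-10, 001-, 1000
Minterm coverage:
  m2 ⊆ 0-10,001-
  m3 ⊆ -011,001-
  m6 ⊆ -110,0-10
  m8 ⊆ 1000 [E]
  m11 ⊆ -011 [E]
  m13 ⊆ -101 [E]
  m14 ⊆ -110 [E]
E = {-011, -101, -110, 1000}

4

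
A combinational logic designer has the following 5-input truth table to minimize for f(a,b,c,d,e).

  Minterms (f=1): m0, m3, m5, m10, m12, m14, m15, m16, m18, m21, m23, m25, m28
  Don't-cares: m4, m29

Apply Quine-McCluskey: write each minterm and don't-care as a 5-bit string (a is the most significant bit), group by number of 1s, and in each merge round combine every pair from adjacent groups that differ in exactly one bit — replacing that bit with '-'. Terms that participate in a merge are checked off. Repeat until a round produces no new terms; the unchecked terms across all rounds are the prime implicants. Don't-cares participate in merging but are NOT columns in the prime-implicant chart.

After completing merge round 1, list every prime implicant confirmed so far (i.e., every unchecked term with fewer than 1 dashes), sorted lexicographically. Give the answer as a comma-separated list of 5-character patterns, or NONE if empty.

Round 0: 00000✓ 00011 00100✓ 00101✓ 01010✓ 01100✓ 01110✓ 01111✓ 10000✓ 10010✓ 10101✓ 10111✓ 11001✓ 11100✓ 11101✓
Round 1: -0000 -0101 -1100 0-100 00-00 0010- 01-10 011-0 0111- 1-101 100-0 101-1 11-01 1110-
PIs = {-0000, -0101, -1100, 0-100, 00-00, 00011, 0010-, 01-10, 011-0, 0111-, 1-101, 100-0, 101-1, 11-01, 1110-}

00011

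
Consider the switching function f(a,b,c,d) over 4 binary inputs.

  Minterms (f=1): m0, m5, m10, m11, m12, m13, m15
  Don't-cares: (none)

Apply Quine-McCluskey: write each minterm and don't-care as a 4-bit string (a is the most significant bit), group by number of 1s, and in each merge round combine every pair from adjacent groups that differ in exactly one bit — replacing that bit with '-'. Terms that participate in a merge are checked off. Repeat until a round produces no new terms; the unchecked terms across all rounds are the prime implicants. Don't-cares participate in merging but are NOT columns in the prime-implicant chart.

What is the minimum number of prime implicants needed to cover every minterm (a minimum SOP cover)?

[col 0] 0000, 0101*, 1010*, 1011*, 1100*, 1101*, 1111*
[col 1] -101, 1-11, 101-, 11-1, 110-
Prime implicants: -101, 0000, 1-11, 101-, 11-1, 110-
PI chart (minterm → PIs covering it):
  0 | 0000  (sole → essential)
  5 | -101  (sole → essential)
  10 | 101-  (sole → essential)
  11 | 1-11,101-
  12 | 110-  (sole → essential)
  13 | -101,11-1,110-
  15 | 1-11,11-1
Essential prime implicants: -101, 0000, 101-, 110-
Petrick residual → 1-11
Minimum SOP uses 5 PIs: bc'd + a'b'c'd' + acd + ab'c + abc'

5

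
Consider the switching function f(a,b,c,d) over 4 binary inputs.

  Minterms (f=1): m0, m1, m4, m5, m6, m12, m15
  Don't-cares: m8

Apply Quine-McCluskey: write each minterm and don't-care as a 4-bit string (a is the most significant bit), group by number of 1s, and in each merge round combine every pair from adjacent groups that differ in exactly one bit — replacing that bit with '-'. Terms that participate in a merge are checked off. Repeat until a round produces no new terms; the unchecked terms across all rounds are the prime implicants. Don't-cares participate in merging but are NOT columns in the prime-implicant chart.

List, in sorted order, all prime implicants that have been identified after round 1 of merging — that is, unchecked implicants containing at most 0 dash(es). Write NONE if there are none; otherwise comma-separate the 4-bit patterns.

size-2^0 implicants → 0000(✓)  0001(✓)  0100(✓)  0101(✓)  0110(✓)  1000(✓)  1100(✓)  1111
size-2^1 implicants → -000(✓)  -100(✓)  0-00(✓)  0-01(✓)  000-(✓)  01-0  010-(✓)  1-00(✓)
size-2^2 implicants → --00  0-0-
Unchecked terms (primes): --00, 0-0-, 01-0, 1111

1111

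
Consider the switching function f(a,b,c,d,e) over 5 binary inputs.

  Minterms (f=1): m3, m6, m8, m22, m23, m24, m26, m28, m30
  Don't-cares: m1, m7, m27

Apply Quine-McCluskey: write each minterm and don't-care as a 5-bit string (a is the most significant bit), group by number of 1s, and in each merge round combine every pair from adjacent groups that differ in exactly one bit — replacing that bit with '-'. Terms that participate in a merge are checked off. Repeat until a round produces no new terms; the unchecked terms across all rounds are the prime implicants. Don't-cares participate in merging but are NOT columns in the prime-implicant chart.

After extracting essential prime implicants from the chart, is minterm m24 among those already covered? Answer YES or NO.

YES

[col 0] 00001*, 00011*, 00110*, 00111*, 01000*, 10110*, 10111*, 11000*, 11010*, 11011*, 11100*, 11110*
[col 1] -0110*, -0111*, -1000, 00-11, 000-1, 0011-*, 1-110, 1011-*, 11-00*, 11-10*, 110-0*, 1101-, 111-0*
[col 2] -011-, 11--0
Prime implicants: -011-, -1000, 00-11, 000-1, 1-110, 11--0, 1101-
PI chart (minterm → PIs covering it):
  3 | 00-11,000-1
  6 | -011-  (sole → essential)
  8 | -1000  (sole → essential)
  22 | -011-,1-110
  23 | -011-  (sole → essential)
  24 | -1000,11--0
  26 | 11--0,1101-
  28 | 11--0  (sole → essential)
  30 | 1-110,11--0
Essential prime implicants: -011-, -1000, 11--0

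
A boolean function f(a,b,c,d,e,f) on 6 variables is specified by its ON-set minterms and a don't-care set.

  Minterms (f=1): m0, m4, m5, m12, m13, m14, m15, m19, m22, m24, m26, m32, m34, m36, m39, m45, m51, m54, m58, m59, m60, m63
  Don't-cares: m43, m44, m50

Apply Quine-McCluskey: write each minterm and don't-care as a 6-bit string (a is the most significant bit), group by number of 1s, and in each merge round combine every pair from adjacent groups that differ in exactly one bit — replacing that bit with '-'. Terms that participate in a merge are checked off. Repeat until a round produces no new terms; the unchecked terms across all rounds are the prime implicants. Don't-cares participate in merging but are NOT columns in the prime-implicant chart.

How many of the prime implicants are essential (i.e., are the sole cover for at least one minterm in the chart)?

10

Round 0: 000000✓ 000100✓ 000101✓ 001100✓ 001101✓ 001110✓ 001111✓ 010011✓ 010110✓ 011000✓ 011010✓ 100000✓ 100010✓ 100100✓ 100111 101011✓ 101100✓ 101101✓ 110010✓ 110011✓ 110110✓ 111010✓ 111011✓ 111100✓ 111111✓
Round 1: -00000✓ -00100✓ -01100✓ -01101✓ -10011 -10110 -11010 00-100✓ 00-101✓ 000-00✓ 00010-✓ 0011-0✓ 0011-1✓ 00110-✓ 00111-✓ 0110-0 1-0010 1-1011 1-1100 10-100✓ 100-00✓ 1000-0 10110-✓ 11-010✓ 11-011✓ 110-10 11001-✓ 111-11 11101-✓
Round 2: -0-100 -00-00 -0110- 00-10- 0011-- 11-01-
PIs = {-0-100, -00-00, -0110-, -10011, -10110, -11010, 00-10-, 0011--, 0110-0, 1-0010, 1-1011, 1-1100, 1000-0, 100111, 11-01-, 110-10, 111-11}
Coverage chart:
  m0: -00-00 ←essential
  m4: -0-100,-00-00,00-10-
  m5: 00-10- ←essential
  m12: -0-100,-0110-,00-10-,0011--
  m13: -0110-,00-10-,0011--
  m14: 0011-- ←essential
  m15: 0011-- ←essential
  m19: -10011 ←essential
  m22: -10110 ←essential
  m24: 0110-0 ←essential
  m26: -11010,0110-0
  m32: -00-00,1000-0
  m34: 1-0010,1000-0
  m36: -0-100,-00-00
  m39: 100111 ←essential
  m45: -0110- ←essential
  m51: -10011,11-01-
  m54: -10110,110-10
  m58: -11010,11-01-
  m59: 1-1011,11-01-,111-11
  m60: 1-1100 ←essential
  m63: 111-11 ←essential
Essential: -00-00, -0110-, -10011, -10110, 00-10-, 0011--, 0110-0, 1-1100, 100111, 111-11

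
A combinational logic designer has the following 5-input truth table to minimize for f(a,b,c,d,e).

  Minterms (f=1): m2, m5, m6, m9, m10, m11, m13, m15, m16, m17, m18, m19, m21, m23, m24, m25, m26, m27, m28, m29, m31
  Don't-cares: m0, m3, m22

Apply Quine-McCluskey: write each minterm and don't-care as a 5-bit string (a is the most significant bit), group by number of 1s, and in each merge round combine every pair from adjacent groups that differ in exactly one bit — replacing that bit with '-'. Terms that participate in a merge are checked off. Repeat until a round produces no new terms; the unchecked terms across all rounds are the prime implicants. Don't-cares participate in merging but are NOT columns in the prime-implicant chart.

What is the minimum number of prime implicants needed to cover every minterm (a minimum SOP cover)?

Round 0: 00000✓ 00010✓ 00011✓ 00101✓ 00110✓ 01001✓ 01010✓ 01011✓ 01101✓ 01111✓ 10000✓ 10001✓ 10010✓ 10011✓ 10101✓ 10110✓ 10111✓ 11000✓ 11001✓ 11010✓ 11011✓ 11100✓ 11101✓ 11111✓
Round 1: -0000✓ -0010✓ -0011✓ -0101✓ -0110✓ -1001✓ -1010✓ -1011✓ -1101✓ -1111✓ 0-010✓ 0-011✓ 0-101✓ 00-10✓ 000-0✓ 0001-✓ 01-01✓ 01-11✓ 010-1✓ 0101-✓ 011-1✓ 1-000✓ 1-001✓ 1-010✓ 1-011✓ 1-101✓ 1-111✓ 10-01✓ 10-10✓ 10-11✓ 100-0✓ 100-1✓ 1000-✓ 1001-✓ 101-1✓ 1011-✓ 11-00✓ 11-01✓ 11-11✓ 110-0✓ 110-1✓ 1100-✓ 1101-✓ 111-1✓ 1110-✓
Round 2: --010✓ --011✓ --101 -0-10 -00-0 -001-✓ -1-01✓ -1-11✓ -10-1✓ -101-✓ -11-1✓ 0-01-✓ 01--1✓ 1--01✓ 1--11✓ 1-0-0✓ 1-0-1✓ 1-00-✓ 1-01-✓ 1-1-1✓ 10--1✓ 10-1- 100--✓ 11--1✓ 11-0- 110--✓
Round 3: --01- -1--1 1---1 1-0--
PIs = {--01-, --101, -0-10, -00-0, -1--1, 1---1, 1-0--, 10-1-, 11-0-}
Coverage chart:
  m2: --01-,-0-10,-00-0
  m5: --101 ←essential
  m6: -0-10 ←essential
  m9: -1--1 ←essential
  m10: --01- ←essential
  m11: --01-,-1--1
  m13: --101,-1--1
  m15: -1--1 ←essential
  m16: -00-0,1-0--
  m17: 1---1,1-0--
  m18: --01-,-0-10,-00-0,1-0--,10-1-
  m19: --01-,1---1,1-0--,10-1-
  m21: --101,1---1
  m23: 1---1,10-1-
  m24: 1-0--,11-0-
  m25: -1--1,1---1,1-0--,11-0-
  m26: --01-,1-0--
  m27: --01-,-1--1,1---1,1-0--
  m28: 11-0- ←essential
  m29: --101,-1--1,1---1,11-0-
  m31: -1--1,1---1
Essential: --01-, --101, -0-10, -1--1, 11-0-
Petrick residual → -00-0, 1---1
Min cover (7 terms): c'd + cd'e + b'de' + b'c'e' + be + ae + abd'

7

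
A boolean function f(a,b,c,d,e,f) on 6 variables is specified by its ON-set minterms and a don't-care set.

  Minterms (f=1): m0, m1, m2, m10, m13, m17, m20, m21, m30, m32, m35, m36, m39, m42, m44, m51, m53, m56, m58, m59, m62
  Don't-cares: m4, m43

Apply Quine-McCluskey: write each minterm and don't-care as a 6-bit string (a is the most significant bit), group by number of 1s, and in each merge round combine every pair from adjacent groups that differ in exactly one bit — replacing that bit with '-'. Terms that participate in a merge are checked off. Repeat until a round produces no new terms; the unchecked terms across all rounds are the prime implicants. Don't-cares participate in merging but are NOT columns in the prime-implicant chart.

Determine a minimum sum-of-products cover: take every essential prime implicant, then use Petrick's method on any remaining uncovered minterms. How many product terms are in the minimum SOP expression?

[col 0] 000000*, 000001*, 000010*, 000100*, 001010*, 001101, 010001*, 010100*, 010101*, 011110*, 100000*, 100011*, 100100*, 100111*, 101010*, 101011*, 101100*, 110011*, 110101*, 111000*, 111010*, 111011*, 111110*
[col 1] -00000*, -00100*, -01010, -10101, -11110, 0-0001, 0-0100, 00-010, 000-00*, 0000-0, 00000-, 010-01, 01010-, 1-0011*, 1-1010*, 1-1011*, 10-011*, 10-100, 100-00*, 100-11, 10101-*, 11-011*, 111-10, 1110-0, 11101-*
[col 2] -00-00, 1--011, 1-101-
Prime implicants: -00-00, -01010, -10101, -11110, 0-0001, 0-0100, 00-010, 0000-0, 00000-, 001101, 010-01, 01010-, 1--011, 1-101-, 10-100, 100-11, 111-10, 1110-0
PI chart (minterm → PIs covering it):
  0 | -00-00,0000-0,00000-
  1 | 0-0001,00000-
  2 | 00-010,0000-0
  10 | -01010,00-010
  13 | 001101  (sole → essential)
  17 | 0-0001,010-01
  20 | 0-0100,01010-
  21 | -10101,010-01,01010-
  30 | -11110  (sole → essential)
  32 | -00-00  (sole → essential)
  35 | 1--011,100-11
  36 | -00-00,10-100
  39 | 100-11  (sole → essential)
  42 | -01010,1-101-
  44 | 10-100  (sole → essential)
  51 | 1--011  (sole → essential)
  53 | -10101  (sole → essential)
  56 | 1110-0  (sole → essential)
  58 | 1-101-,111-10,1110-0
  59 | 1--011,1-101-
  62 | -11110,111-10
Essential prime implicants: -00-00, -10101, -11110, 001101, 1--011, 10-100, 100-11, 1110-0
Petrick residual → -01010, 0-0001, 0-0100, 00-010
Minimum SOP uses 12 PIs: b'c'e'f' + b'cd'ef' + bc'de'f + bcdef' + a'c'd'e'f + a'c'de'f' + a'b'd'ef' + a'b'cde'f + ad'ef + ab'de'f' + ab'c'ef + abcd'f'

12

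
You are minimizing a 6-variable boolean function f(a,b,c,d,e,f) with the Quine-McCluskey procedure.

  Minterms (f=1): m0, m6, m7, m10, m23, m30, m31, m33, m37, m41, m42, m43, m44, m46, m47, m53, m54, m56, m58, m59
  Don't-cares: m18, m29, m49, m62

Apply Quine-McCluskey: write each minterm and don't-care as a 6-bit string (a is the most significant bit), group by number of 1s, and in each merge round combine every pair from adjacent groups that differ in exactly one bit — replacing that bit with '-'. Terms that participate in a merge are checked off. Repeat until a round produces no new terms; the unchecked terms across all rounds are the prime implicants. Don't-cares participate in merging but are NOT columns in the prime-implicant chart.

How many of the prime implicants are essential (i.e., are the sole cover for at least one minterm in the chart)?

Round 0: 000000 000110✓ 000111✓ 001010✓ 010010 010111✓ 011101✓ 011110✓ 011111✓ 100001✓ 100101✓ 101001✓ 101010✓ 101011✓ 101100✓ 101110✓ 101111✓ 110001✓ 110101✓ 110110✓ 111000✓ 111010✓ 111011✓ 111110✓
Round 1: -01010 -11110 0-0111 00011- 01-111 0111-1 01111- 1-0001✓ 1-0101✓ 1-1010✓ 1-1011✓ 1-1110✓ 10-001 100-01✓ 101-10✓ 101-11✓ 1010-1 10101-✓ 1011-0 10111-✓ 11-110 110-01✓ 111-10✓ 1110-0 11101-✓
Round 2: 1-0-01 1-1-10 1-101- 101-1-
PIs = {-01010, -11110, 0-0111, 000000, 00011-, 01-111, 010010, 0111-1, 01111-, 1-0-01, 1-1-10, 1-101-, 10-001, 101-1-, 1010-1, 1011-0, 11-110, 1110-0}
Coverage chart:
  m0: 000000 ←essential
  m6: 00011- ←essential
  m7: 0-0111,00011-
  m10: -01010 ←essential
  m23: 0-0111,01-111
  m30: -11110,01111-
  m31: 01-111,0111-1,01111-
  m33: 1-0-01,10-001
  m37: 1-0-01 ←essential
  m41: 10-001,1010-1
  m42: -01010,1-1-10,1-101-,101-1-
  m43: 1-101-,101-1-,1010-1
  m44: 1011-0 ←essential
  m46: 1-1-10,101-1-,1011-0
  m47: 101-1- ←essential
  m53: 1-0-01 ←essential
  m54: 11-110 ←essential
  m56: 1110-0 ←essential
  m58: 1-1-10,1-101-,1110-0
  m59: 1-101- ←essential
Essential: -01010, 000000, 00011-, 1-0-01, 1-101-, 101-1-, 1011-0, 11-110, 1110-0

9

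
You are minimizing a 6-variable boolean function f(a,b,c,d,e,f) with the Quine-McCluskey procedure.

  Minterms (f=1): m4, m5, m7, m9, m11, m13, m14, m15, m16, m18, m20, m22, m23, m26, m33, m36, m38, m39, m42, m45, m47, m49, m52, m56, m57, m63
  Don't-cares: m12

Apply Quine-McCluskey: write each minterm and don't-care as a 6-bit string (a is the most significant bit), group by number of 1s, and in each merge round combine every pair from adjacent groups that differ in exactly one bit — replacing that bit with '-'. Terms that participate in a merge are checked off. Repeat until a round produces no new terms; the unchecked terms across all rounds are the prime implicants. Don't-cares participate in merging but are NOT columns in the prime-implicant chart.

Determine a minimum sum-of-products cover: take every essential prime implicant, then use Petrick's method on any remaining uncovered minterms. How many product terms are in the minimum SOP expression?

13

Round 0: 000100✓ 000101✓ 000111✓ 001001✓ 001011✓ 001100✓ 001101✓ 001110✓ 001111✓ 010000✓ 010010✓ 010100✓ 010110✓ 010111✓ 011010✓ 100001✓ 100100✓ 100110✓ 100111✓ 101010 101101✓ 101111✓ 110001✓ 110100✓ 111000✓ 111001✓ 111111✓
Round 1: -00100✓ -00111✓ -01101✓ -01111✓ -10100✓ 0-0100✓ 0-0111 00-100✓ 00-101✓ 00-111✓ 0001-1✓ 00010-✓ 001-01✓ 001-11✓ 0010-1✓ 0011-0✓ 0011-1✓ 00110-✓ 00111-✓ 01-010 010-00✓ 010-10✓ 0100-0✓ 0101-0✓ 01011- 1-0001 1-0100✓ 1-1111 10-111✓ 1001-0 10011- 1011-1✓ 11-001 11100-
Round 2: --0100 -0-111 -011-1 00-1-1 00-10- 001--1 0011-- 010--0
PIs = {--0100, -0-111, -011-1, 0-0111, 00-1-1, 00-10-, 001--1, 0011--, 01-010, 010--0, 01011-, 1-0001, 1-1111, 1001-0, 10011-, 101010, 11-001, 11100-}
Coverage chart:
  m4: --0100,00-10-
  m5: 00-1-1,00-10-
  m7: -0-111,0-0111,00-1-1
  m9: 001--1 ←essential
  m11: 001--1 ←essential
  m13: -011-1,00-1-1,00-10-,001--1,0011--
  m14: 0011-- ←essential
  m15: -0-111,-011-1,00-1-1,001--1,0011--
  m16: 010--0 ←essential
  m18: 01-010,010--0
  m20: --0100,010--0
  m22: 010--0,01011-
  m23: 0-0111,01011-
  m26: 01-010 ←essential
  m33: 1-0001 ←essential
  m36: --0100,1001-0
  m38: 1001-0,10011-
  m39: -0-111,10011-
  m42: 101010 ←essential
  m45: -011-1 ←essential
  m47: -0-111,-011-1,1-1111
  m49: 1-0001,11-001
  m52: --0100 ←essential
  m56: 11100- ←essential
  m57: 11-001,11100-
  m63: 1-1111 ←essential
Essential: --0100, -011-1, 001--1, 0011--, 01-010, 010--0, 1-0001, 1-1111, 101010, 11100-
Petrick residual → 0-0111, 00-1-1, 10011-
Min cover (13 terms): c'de'f' + b'cdf + a'c'def + a'b'df + a'b'cf + a'b'cd + a'bd'ef' + a'bc'f' + ac'd'e'f + acdef + ab'c'de + ab'cd'ef' + abcd'e'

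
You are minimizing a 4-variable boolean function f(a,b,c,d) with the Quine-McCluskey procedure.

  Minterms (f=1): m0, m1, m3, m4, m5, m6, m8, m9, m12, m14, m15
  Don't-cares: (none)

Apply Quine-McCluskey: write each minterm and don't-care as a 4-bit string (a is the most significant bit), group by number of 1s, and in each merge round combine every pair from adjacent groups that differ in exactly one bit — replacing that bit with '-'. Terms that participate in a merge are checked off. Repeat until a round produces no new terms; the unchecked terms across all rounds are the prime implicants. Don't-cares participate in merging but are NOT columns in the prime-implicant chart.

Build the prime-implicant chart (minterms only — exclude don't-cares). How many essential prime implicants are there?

5

[col 0] 0000*, 0001*, 0011*, 0100*, 0101*, 0110*, 1000*, 1001*, 1100*, 1110*, 1111*
[col 1] -000*, -001*, -100*, -110*, 0-00*, 0-01*, 00-1, 000-*, 01-0*, 010-*, 1-00*, 100-*, 11-0*, 111-
[col 2] --00, -00-, -1-0, 0-0-
Prime implicants: --00, -00-, -1-0, 0-0-, 00-1, 111-
PI chart (minterm → PIs covering it):
  0 | --00,-00-,0-0-
  1 | -00-,0-0-,00-1
  3 | 00-1  (sole → essential)
  4 | --00,-1-0,0-0-
  5 | 0-0-  (sole → essential)
  6 | -1-0  (sole → essential)
  8 | --00,-00-
  9 | -00-  (sole → essential)
  12 | --00,-1-0
  14 | -1-0,111-
  15 | 111-  (sole → essential)
Essential prime implicants: -00-, -1-0, 0-0-, 00-1, 111-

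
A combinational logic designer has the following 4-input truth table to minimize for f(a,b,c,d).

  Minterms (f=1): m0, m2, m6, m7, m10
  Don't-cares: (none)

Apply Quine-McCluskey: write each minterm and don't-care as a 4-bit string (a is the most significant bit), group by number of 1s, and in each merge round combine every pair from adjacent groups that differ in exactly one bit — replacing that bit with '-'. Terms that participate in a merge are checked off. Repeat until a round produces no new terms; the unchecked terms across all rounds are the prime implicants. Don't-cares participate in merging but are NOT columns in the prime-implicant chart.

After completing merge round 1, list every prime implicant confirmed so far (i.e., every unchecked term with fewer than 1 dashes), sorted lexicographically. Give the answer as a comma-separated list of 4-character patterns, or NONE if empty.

NONE

[col 0] 0000*, 0010*, 0110*, 0111*, 1010*
[col 1] -010, 0-10, 00-0, 011-
Prime implicants: -010, 0-10, 00-0, 011-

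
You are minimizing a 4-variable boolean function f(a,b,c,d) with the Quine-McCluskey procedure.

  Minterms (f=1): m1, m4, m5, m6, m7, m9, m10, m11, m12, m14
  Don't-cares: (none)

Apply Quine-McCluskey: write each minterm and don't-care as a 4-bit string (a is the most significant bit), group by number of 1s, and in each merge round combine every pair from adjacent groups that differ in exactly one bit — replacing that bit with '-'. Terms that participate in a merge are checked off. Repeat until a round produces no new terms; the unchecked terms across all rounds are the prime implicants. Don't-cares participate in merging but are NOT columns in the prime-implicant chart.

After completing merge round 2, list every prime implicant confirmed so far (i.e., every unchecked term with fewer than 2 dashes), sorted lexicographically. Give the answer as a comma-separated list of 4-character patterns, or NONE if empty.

size-2^0 implicants → 0001(✓)  0100(✓)  0101(✓)  0110(✓)  0111(✓)  1001(✓)  1010(✓)  1011(✓)  1100(✓)  1110(✓)
size-2^1 implicants → -001  -100(✓)  -110(✓)  0-01  01-0(✓)  01-1(✓)  010-(✓)  011-(✓)  1-10  10-1  101-  11-0(✓)
size-2^2 implicants → -1-0  01--
Unchecked terms (primes): -001, -1-0, 0-01, 01--, 1-10, 10-1, 101-

-001, 0-01, 1-10, 10-1, 101-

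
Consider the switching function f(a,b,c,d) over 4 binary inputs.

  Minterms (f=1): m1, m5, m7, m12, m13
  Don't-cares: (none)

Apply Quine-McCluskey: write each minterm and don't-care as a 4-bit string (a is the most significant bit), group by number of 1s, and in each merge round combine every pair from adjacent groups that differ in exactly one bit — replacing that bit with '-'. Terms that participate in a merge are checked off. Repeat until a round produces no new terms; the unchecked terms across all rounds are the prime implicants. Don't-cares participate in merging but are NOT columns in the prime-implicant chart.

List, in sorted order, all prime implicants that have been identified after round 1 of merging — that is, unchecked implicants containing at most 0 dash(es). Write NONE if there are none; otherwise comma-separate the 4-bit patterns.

NONE

Round 0: 0001✓ 0101✓ 0111✓ 1100✓ 1101✓
Round 1: -101 0-01 01-1 110-
PIs = {-101, 0-01, 01-1, 110-}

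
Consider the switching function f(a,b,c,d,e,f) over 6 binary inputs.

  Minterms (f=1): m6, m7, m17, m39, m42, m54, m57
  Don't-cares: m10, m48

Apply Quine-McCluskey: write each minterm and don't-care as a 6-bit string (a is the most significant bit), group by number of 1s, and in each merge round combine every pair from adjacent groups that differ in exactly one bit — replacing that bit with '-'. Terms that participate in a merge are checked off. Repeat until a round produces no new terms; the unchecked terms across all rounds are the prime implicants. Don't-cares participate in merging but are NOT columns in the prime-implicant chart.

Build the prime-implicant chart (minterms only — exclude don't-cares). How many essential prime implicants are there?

6

Round 0: 000110✓ 000111✓ 001010✓ 010001 100111✓ 101010✓ 110000 110110 111001
Round 1: -00111 -01010 00011-
PIs = {-00111, -01010, 00011-, 010001, 110000, 110110, 111001}
Coverage chart:
  m6: 00011- ←essential
  m7: -00111,00011-
  m17: 010001 ←essential
  m39: -00111 ←essential
  m42: -01010 ←essential
  m54: 110110 ←essential
  m57: 111001 ←essential
Essential: -00111, -01010, 00011-, 010001, 110110, 111001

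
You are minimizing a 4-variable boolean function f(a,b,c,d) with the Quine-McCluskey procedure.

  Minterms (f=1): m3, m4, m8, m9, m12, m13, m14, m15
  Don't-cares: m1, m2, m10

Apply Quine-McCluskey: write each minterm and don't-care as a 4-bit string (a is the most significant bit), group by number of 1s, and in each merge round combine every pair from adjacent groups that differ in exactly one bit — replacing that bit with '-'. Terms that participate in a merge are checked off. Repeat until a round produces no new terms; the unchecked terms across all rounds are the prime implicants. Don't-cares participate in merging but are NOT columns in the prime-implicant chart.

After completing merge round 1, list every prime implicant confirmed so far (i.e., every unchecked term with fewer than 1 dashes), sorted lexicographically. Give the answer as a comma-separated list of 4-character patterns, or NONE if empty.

NONE

Round 0: 0001✓ 0010✓ 0011✓ 0100✓ 1000✓ 1001✓ 1010✓ 1100✓ 1101✓ 1110✓ 1111✓
Round 1: -001 -010 -100 00-1 001- 1-00✓ 1-01✓ 1-10✓ 10-0✓ 100-✓ 11-0✓ 11-1✓ 110-✓ 111-✓
Round 2: 1--0 1-0- 11--
PIs = {-001, -010, -100, 00-1, 001-, 1--0, 1-0-, 11--}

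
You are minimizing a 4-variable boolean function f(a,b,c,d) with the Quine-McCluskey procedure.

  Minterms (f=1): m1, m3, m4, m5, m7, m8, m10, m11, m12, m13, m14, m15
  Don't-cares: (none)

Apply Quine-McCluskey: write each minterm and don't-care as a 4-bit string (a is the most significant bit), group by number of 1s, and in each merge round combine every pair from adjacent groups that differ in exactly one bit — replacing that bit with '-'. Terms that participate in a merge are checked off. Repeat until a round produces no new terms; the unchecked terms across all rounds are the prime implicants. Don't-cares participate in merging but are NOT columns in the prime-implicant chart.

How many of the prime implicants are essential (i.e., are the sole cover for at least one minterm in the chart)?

3

size-2^0 implicants → 0001(✓)  0011(✓)  0100(✓)  0101(✓)  0111(✓)  1000(✓)  1010(✓)  1011(✓)  1100(✓)  1101(✓)  1110(✓)  1111(✓)
size-2^1 implicants → -011(✓)  -100(✓)  -101(✓)  -111(✓)  0-01(✓)  0-11(✓)  00-1(✓)  01-1(✓)  010-(✓)  1-00(✓)  1-10(✓)  1-11(✓)  10-0(✓)  101-(✓)  11-0(✓)  11-1(✓)  110-(✓)  111-(✓)
size-2^2 implicants → --11  -1-1  -10-  0--1  1--0  1-1-  11--
Unchecked terms (primes): --11, -1-1, -10-, 0--1, 1--0, 1-1-, 11--
Minterm coverage:
  m1 ⊆ 0--1 [E]
  m3 ⊆ --11,0--1
  m4 ⊆ -10- [E]
  m5 ⊆ -1-1,-10-,0--1
  m7 ⊆ --11,-1-1,0--1
  m8 ⊆ 1--0 [E]
  m10 ⊆ 1--0,1-1-
  m11 ⊆ --11,1-1-
  m12 ⊆ -10-,1--0,11--
  m13 ⊆ -1-1,-10-,11--
  m14 ⊆ 1--0,1-1-,11--
  m15 ⊆ --11,-1-1,1-1-,11--
E = {-10-, 0--1, 1--0}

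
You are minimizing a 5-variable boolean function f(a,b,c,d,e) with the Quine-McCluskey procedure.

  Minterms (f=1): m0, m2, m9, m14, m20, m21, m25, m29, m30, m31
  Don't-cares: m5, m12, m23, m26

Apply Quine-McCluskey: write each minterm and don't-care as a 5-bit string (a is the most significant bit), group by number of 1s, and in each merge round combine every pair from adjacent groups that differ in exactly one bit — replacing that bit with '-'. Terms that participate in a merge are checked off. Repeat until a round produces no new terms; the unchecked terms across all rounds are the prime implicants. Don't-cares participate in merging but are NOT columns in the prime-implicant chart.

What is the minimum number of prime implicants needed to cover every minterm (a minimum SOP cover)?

size-2^0 implicants → 00000(✓)  00010(✓)  00101(✓)  01001(✓)  01100(✓)  01110(✓)  10100(✓)  10101(✓)  10111(✓)  11001(✓)  11010(✓)  11101(✓)  11110(✓)  11111(✓)
size-2^1 implicants → -0101  -1001  -1110  000-0  011-0  1-101(✓)  1-111(✓)  101-1(✓)  1010-  11-01  11-10  111-1(✓)  1111-
size-2^2 implicants → 1-1-1
Unchecked terms (primes): -0101, -1001, -1110, 000-0, 011-0, 1-1-1, 1010-, 11-01, 11-10, 1111-
Minterm coverage:
  m0 ⊆ 000-0 [E]
  m2 ⊆ 000-0 [E]
  m9 ⊆ -1001 [E]
  m14 ⊆ -1110,011-0
  m20 ⊆ 1010- [E]
  m21 ⊆ -0101,1-1-1,1010-
  m25 ⊆ -1001,11-01
  m29 ⊆ 1-1-1,11-01
  m30 ⊆ -1110,11-10,1111-
  m31 ⊆ 1-1-1,1111-
E = {-1001, 000-0, 1010-}
Petrick residual → -1110, 1-1-1
Cover = bc'd'e + bcde' + a'b'c'e' + ace + ab'cd'  |cover|=5

5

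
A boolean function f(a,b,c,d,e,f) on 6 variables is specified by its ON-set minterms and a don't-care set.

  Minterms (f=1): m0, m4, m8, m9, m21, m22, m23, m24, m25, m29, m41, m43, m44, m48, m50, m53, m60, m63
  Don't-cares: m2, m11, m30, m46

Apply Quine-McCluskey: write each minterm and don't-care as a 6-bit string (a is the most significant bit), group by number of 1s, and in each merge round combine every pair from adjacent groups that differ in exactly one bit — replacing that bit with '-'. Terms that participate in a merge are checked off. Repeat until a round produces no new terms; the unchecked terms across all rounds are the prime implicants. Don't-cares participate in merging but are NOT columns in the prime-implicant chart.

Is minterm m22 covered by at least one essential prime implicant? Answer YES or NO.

NO

Round 0: 000000✓ 000010✓ 000100✓ 001000✓ 001001✓ 001011✓ 010101✓ 010110✓ 010111✓ 011000✓ 011001✓ 011101✓ 011110✓ 101001✓ 101011✓ 101100✓ 101110✓ 110000✓ 110010✓ 110101✓ 111100✓ 111111
Round 1: -01001✓ -01011✓ -10101 0-1000✓ 0-1001✓ 00-000 000-00 0000-0 0010-1✓ 00100-✓ 01-101 01-110 0101-1 01011- 011-01 01100-✓ 1-1100 1010-1✓ 1011-0 1100-0
Round 2: -010-1 0-100-
PIs = {-010-1, -10101, 0-100-, 00-000, 000-00, 0000-0, 01-101, 01-110, 0101-1, 01011-, 011-01, 1-1100, 1011-0, 1100-0, 111111}
Coverage chart:
  m0: 00-000,000-00,0000-0
  m4: 000-00 ←essential
  m8: 0-100-,00-000
  m9: -010-1,0-100-
  m21: -10101,01-101,0101-1
  m22: 01-110,01011-
  m23: 0101-1,01011-
  m24: 0-100- ←essential
  m25: 0-100-,011-01
  m29: 01-101,011-01
  m41: -010-1 ←essential
  m43: -010-1 ←essential
  m44: 1-1100,1011-0
  m48: 1100-0 ←essential
  m50: 1100-0 ←essential
  m53: -10101 ←essential
  m60: 1-1100 ←essential
  m63: 111111 ←essential
Essential: -010-1, -10101, 0-100-, 000-00, 1-1100, 1100-0, 111111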